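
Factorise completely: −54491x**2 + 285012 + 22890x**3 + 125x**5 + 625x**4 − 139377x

(5x + 12)(5x − 13)(5x − 9)(x**2 + 7x + 203)

By the rational root theorem, x = 13/5 is a root, giving the factor (5x − 13) and quotient 25x**4 + 190x**3 + 5072x**2 + 2289x − 21924.
Next, x = −12/5 is a root, so (5x + 12) divides it; the quotient is 5x**3 + 26x**2 + 952x − 1827.
Continuing, x = 9/5 is a root, so (5x − 9) divides it; the quotient is x**2 + 7x + 203.
The quadratic x**2 + 7x + 203 has discriminant −763 < 0 and is irreducible over ℤ.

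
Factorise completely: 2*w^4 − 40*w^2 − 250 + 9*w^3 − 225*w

By the rational root theorem, w = 5 is a root, so (w − 5) divides it; the quotient is 2*w^3 + 19*w^2 + 55*w + 50.
Then w = −2 is a root, so (w + 2) is a factor; dividing leaves 2*w^2 + 15*w + 25.
The remaining quadratic factors as (w + 5)(2*w + 5).

(2*w + 5)*(w + 2)*(w + 5)*(w − 5)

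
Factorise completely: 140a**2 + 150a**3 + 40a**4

Pull out the common factor 10a**2, then factor the remaining trinomial.

10a**2(4a + 7)(a + 2)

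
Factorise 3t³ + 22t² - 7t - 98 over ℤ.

(3t + 7)(t + 7)(t - 2)

By the rational root theorem, t = -7/3 is a root, so (3t + 7) divides it; the quotient is t² + 5t - 14.
The remaining quadratic factors as (t + 7)(t - 2).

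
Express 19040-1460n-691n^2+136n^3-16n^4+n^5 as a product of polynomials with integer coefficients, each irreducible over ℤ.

Among the possible rational roots, n = 7 is a root, so (n-7) divides it; the quotient is n^4-9n^3+73n^2-180n-2720.
Then n = -4 is a root, so (n+4) is a factor; dividing leaves n^3-13n^2+125n-680.
Next, n = 8 is a root, so (n-8) is a factor; dividing leaves n^2-5n+85.
The quadratic n^2-5n+85 has discriminant -315 < 0 and is irreducible over ℤ.

(n+4)(n-7)(n-8)(n^2-5n+85)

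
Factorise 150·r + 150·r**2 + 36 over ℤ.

Pull out the common factor 6, then factor the remaining trinomial.

6·(5·r + 2)·(5·r + 3)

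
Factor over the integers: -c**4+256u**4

Write as (16u**2)² − (c**2)², then factor 16u**2-c**2 once more.

(4u-c)(4u+c)(16u**2+c**2)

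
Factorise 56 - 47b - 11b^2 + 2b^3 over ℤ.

Trying the rational-root candidates, b = 1 is a root, so (b - 1) divides it; the quotient is 2b^2 - 9b - 56.
The remaining quadratic factors as (2b + 7)(b - 8).

(2b + 7)(b - 1)(b - 8)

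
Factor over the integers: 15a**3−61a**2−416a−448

(3a+7)(5a+8)(a−8)

Testing divisors of the constant over divisors of the leading coefficient, a = 8 is a root, giving the factor (a−8) and quotient 15a**2+59a+56.
The remaining quadratic factors as (3a+7)(5a+8).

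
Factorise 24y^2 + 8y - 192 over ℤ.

8(3y - 8)(y + 3)

Pull out the common factor 8, then factor the remaining trinomial.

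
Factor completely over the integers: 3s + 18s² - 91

(3s + 7)(6s - 13)

Need a pair with product 18·(-91) = -1638 and sum 3: that's -39 and 42.
Split the middle term: 18s² - 39s + 42s - 91 = 3s(6s - 13) + 7(6s - 13).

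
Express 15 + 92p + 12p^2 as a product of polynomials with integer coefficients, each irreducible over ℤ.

(2p + 15)(6p + 1)

Need a pair with product 12·15 = 180 and sum 92: that's 2 and 90.
Split the middle term: 12p^2 + 2p + 90p + 15 = 2p(6p + 1) + 15(6p + 1).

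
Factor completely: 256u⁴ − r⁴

Difference of squares twice: with A = 4u and B = r, A⁴ − B⁴ = (A² − B²)(A² + B²), and A² − B² factors again.

(4u − r)(4u + r)(16u² + r²)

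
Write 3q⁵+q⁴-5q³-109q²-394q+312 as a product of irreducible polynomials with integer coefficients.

(3q-2)(q+3)(q-4)(q²+2q+13)

Testing divisors of the constant over divisors of the leading coefficient, q = 4 is a root, so (q-4) divides it; the quotient is 3q⁴+13q³+47q²+79q-78.
Next, q = -3 is a root, giving the factor (q+3) and quotient 3q³+4q²+35q-26.
Next, q = 2/3 is a root, so (3q-2) divides it; the quotient is q²+2q+13.
The quadratic q²+2q+13 has discriminant -48 < 0 and is irreducible over ℤ.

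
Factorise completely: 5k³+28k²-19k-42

Among the possible rational roots, k = -6 is a root, so (k+6) is a factor; dividing leaves 5k²-2k-7.
The remaining quadratic factors as (k+1)(5k-7).

(5k-7)(k+1)(k+6)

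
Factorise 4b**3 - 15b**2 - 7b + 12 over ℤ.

(4b - 3)(b + 1)(b - 4)

By the rational root theorem, b = 4 is a root, so (b - 4) divides it; the quotient is 4b**2 + b - 3.
The remaining quadratic factors as (b + 1)(4b - 3).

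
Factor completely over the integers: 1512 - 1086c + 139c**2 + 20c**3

(4c - 9)(5c - 14)(c + 12)

By the rational root theorem, c = -12 is a root, so (c + 12) divides it; the quotient is 20c**2 - 101c + 126.
The remaining quadratic factors as (5c - 14)(4c - 9).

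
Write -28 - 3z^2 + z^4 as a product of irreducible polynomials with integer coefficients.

Substitute u = z^2 to get a quadratic in u, then factor.
z^2 + 4 is irreducible over ℤ (sum of squares).
z^2 - 7 is irreducible over ℤ (7 is not a perfect square).

(z^2 + 4)(z^2 - 7)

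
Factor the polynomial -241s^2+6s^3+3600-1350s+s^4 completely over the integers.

(s+15)(s+8)(s-15)(s-2)

Trying the rational-root candidates, s = 15 is a root, giving the factor (s-15) and quotient s^3+21s^2+74s-240.
Continuing, s = 2 is a root, so (s-2) divides it; the quotient is s^2+23s+120.
The remaining quadratic factors as (s+8)(s+15).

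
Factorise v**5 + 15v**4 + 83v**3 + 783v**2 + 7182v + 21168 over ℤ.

(v + 6)(v + 7)(v + 8)(v**2 - 6v + 63)

Among the possible rational roots, v = -7 is a root, giving the factor (v + 7) and quotient v**4 + 8v**3 + 27v**2 + 594v + 3024.
Next, v = -8 is a root, so (v + 8) is a factor; dividing leaves v**3 + 27v + 378.
Then v = -6 is a root, giving the factor (v + 6) and quotient v**2 - 6v + 63.
The quadratic v**2 - 6v + 63 has discriminant -216 < 0 and is irreducible over ℤ.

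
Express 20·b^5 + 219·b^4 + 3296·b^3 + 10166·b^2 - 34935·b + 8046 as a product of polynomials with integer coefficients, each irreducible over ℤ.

Among the possible rational roots, b = -6 is a root, so (b + 6) is a factor; dividing leaves 20·b^4 + 99·b^3 + 2702·b^2 - 6046·b + 1341.
Continuing, b = 1/4 is a root, so (4·b - 1) divides it; the quotient is 5·b^3 + 26·b^2 + 682·b - 1341.
Continuing, b = 9/5 is a root, so (5·b - 9) is a factor; dividing leaves b^2 + 7·b + 149.
The quadratic b^2 + 7·b + 149 has discriminant -547 < 0 and is irreducible over ℤ.

(4·b - 1)·(5·b - 9)·(b + 6)·(b^2 + 7·b + 149)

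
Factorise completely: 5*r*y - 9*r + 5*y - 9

(5*y - 9)*(r + 1)

Group as (5*r*y - 9*r) + (5*y - 9) = r*(5*y - 9) + (5*y - 9).
Both groups share the factor (5*y - 9).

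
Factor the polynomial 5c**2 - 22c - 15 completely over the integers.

(5c + 3)(c - 5)

Need a pair with product 5·(-15) = -75 and sum -22: that's -25 and 3.
Split the middle term: 5c**2 - 25c + 3c - 15 = 5c(c - 5) + 3(c - 5).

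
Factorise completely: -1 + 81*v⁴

(3*v + 1)*(3*v - 1)*(9*v² + 1)

(3*v)⁴ − (1)⁴ = ((3*v)² − (1)²)((3*v)² + (1)²); the first factor splits again, the second (9*v² + 1) is irreducible.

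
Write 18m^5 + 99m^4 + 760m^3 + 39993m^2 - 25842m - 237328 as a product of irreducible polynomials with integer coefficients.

(3m - 8)(6m + 13)(m + 14)(m^2 - 8m + 163)

Testing divisors of the constant over divisors of the leading coefficient, m = -14 is a root, so (m + 14) divides it; the quotient is 18m^4 - 153m^3 + 2902m^2 - 635m - 16952.
Next, m = 8/3 is a root, so (3m - 8) is a factor; dividing leaves 6m^3 - 35m^2 + 874m + 2119.
Continuing, m = -13/6 is a root, so (6m + 13) is a factor; dividing leaves m^2 - 8m + 163.
The quadratic m^2 - 8m + 163 has discriminant -588 < 0 and is irreducible over ℤ.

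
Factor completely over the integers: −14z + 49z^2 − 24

(7z + 4)(7z − 6)

Need a pair with product 49·(−24) = −1176 and sum −14: that's −42 and 28.
Split the middle term: 49z^2 − 42z + 28z − 24 = 7z(7z − 6) + 4(7z − 6).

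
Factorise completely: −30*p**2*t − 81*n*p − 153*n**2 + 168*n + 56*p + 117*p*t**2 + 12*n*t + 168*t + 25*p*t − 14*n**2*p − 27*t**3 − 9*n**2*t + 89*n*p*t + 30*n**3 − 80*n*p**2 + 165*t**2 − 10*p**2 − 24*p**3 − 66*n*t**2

(2*n − 4*p + t − 7)*(3*n + p + 3*t)*(5*n + 6*p − 9*t − 8)

Group: 2*n*(15*n**2 + 23*n*p − 12*n*t − 24*n + 6*p**2 + 9*p*t − 8*p − 27*t**2 − 24*t) + (−4*p + t − 7)*(15*n**2 + 23*n*p − 12*n*t − 24*n + 6*p**2 + 9*p*t − 8*p − 27*t**2 − 24*t); both groups contain (15*n**2 + 23*n*p − 12*n*t − 24*n + 6*p**2 + 9*p*t − 8*p − 27*t**2 − 24*t), so (2*n − 4*p + t − 7) is a factor with cofactor 15*n**2 + 23*n*p − 12*n*t − 24*n + 6*p**2 + 9*p*t − 8*p − 27*t**2 − 24*t.
The cofactor groups again: 15*n**2 + 23*n*p − 12*n*t − 24*n + 6*p**2 + 9*p*t − 8*p − 27*t**2 − 24*t = 5*n*(3*n + p + 3*t) + (6*p − 9*t − 8)*(3*n + p + 3*t); both groups contain (3*n + p + 3*t), giving (5*n + 6*p − 9*t − 8)*(3*n + p + 3*t).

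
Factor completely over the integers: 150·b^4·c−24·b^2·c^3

Factor out 6·b^2·c, leaving 25·b^2−4·c^2, which is a difference of two squares.

6·b^2·c·(5·b+2·c)·(5·b−2·c)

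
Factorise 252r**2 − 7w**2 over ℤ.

Pull out the common factor 7; 36r**2 − w**2 is a difference of squares.

7(6r + w)(6r − w)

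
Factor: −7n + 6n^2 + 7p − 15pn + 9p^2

(9p − 6n + 7)(p − n)

Group: p(9p − 6n + 7) − n(9p − 6n + 7); both groups contain (9p − 6n + 7).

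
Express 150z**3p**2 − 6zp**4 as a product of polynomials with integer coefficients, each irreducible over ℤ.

6p**2z(5z − p)(5z + p)

Every term has a factor of 6zp**2. Then 25z**2 − p**2 = (5z)² − (p)².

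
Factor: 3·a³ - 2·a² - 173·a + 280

(3·a - 5)·(a + 8)·(a - 7)

By the rational root theorem, a = 5/3 is a root, giving the factor (3·a - 5) and quotient a² + a - 56.
The remaining quadratic factors as (a - 7)(a + 8).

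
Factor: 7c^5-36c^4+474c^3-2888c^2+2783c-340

By the rational root theorem, c = 1/7 is a root, giving the factor (7c-1) and quotient c^4-5c^3+67c^2-403c+340.
Then c = 5 is a root, giving the factor (c-5) and quotient c^3+67c-68.
Next, c = 1 is a root, so (c-1) is a factor; dividing leaves c^2+c+68.
The quadratic c^2+c+68 has discriminant -271 < 0 and is irreducible over ℤ.

(7c-1)(c-1)(c-5)(c^2+c+68)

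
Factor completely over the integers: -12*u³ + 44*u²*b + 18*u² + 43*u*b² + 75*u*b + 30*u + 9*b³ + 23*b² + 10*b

-(2*u - 9*b - 5)*(2*u + b + 2)*(3*u + b)

Group: 2*u*(-6*u² + 25*u*b + 15*u + 9*b² + 5*b) + (b + 2)*(-6*u² + 25*u*b + 15*u + 9*b² + 5*b); both groups contain (-6*u² + 25*u*b + 15*u + 9*b² + 5*b), so (2*u + b + 2) is a factor with cofactor -6*u² + 25*u*b + 15*u + 9*b² + 5*b.
The cofactor groups again: -6*u² + 25*u*b + 15*u + 9*b² + 5*b = -3*u*(2*u - 9*b - 5) - b*(2*u - 9*b - 5); both groups contain (2*u - 9*b - 5), giving -(3*u + b)*(2*u - 9*b - 5).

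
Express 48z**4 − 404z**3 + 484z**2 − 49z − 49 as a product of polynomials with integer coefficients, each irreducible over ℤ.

Testing divisors of the constant over divisors of the leading coefficient, z = 1/2 is a root, so (2z − 1) divides it; the quotient is 24z**3 − 190z**2 + 147z + 49.
Then z = 7/6 is a root, giving the factor (6z − 7) and quotient 4z**2 − 27z − 7.
The remaining quadratic factors as (z − 7)(4z + 1).

(2z − 1)(4z + 1)(6z − 7)(z − 7)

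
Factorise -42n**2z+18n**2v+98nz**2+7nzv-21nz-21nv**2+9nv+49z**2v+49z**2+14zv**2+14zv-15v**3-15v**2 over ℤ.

-(7z-3v)(2n+v+1)(3n-7z-5v)

Group: 2n(-21nz+9nv+49z**2+14zv-15v**2) + (v+1)(-21nz+9nv+49z**2+14zv-15v**2); both groups contain (-21nz+9nv+49z**2+14zv-15v**2), so (2n+v+1) is a factor with cofactor -21nz+9nv+49z**2+14zv-15v**2.
The cofactor groups again: -21nz+9nv+49z**2+14zv-15v**2 = -7z(3n-7z-5v) + 3v(3n-7z-5v); both groups contain (3n-7z-5v), giving -(7z-3v)(3n-7z-5v).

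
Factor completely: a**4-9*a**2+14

Substitute u = a**2 to get a quadratic in u, then factor.
a**2-2 is irreducible over ℤ (2 is not a perfect square).
a**2-7 is irreducible over ℤ (7 is not a perfect square).

(a**2-2)*(a**2-7)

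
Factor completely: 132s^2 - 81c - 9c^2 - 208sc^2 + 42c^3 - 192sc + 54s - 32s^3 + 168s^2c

-(8s - 2c + 3)(2s - 3c)(2s - 7c - 9)

Group: 2s(-16s^2 + 28sc - 6s - 6c^2 + 9c) + (-7c - 9)(-16s^2 + 28sc - 6s - 6c^2 + 9c); both groups contain (-16s^2 + 28sc - 6s - 6c^2 + 9c), so (2s - 7c - 9) is a factor with cofactor -16s^2 + 28sc - 6s - 6c^2 + 9c.
The cofactor groups again: -16s^2 + 28sc - 6s - 6c^2 + 9c = -8s(2s - 3c) + (2c - 3)(2s - 3c); both groups contain (2s - 3c), giving -(8s - 2c + 3)(2s - 3c).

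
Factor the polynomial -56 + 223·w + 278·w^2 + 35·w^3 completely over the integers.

(5·w - 1)·(7·w + 8)·(w + 7)

Trying the rational-root candidates, w = -7 is a root, so (w + 7) divides it; the quotient is 35·w^2 + 33·w - 8.
The remaining quadratic factors as (7·w + 8)(5·w - 1).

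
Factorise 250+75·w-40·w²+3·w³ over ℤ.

Among the possible rational roots, w = 5 is a root, giving the factor (w-5) and quotient 3·w²-25·w-50.
The remaining quadratic factors as (w-10)(3·w+5).

(3·w+5)·(w-10)·(w-5)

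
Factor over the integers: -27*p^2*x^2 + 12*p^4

Pull out the common factor 3*p^2; 4*p^2 - 9*x^2 is a difference of squares.

3*p^2*(2*p + 3*x)*(2*p - 3*x)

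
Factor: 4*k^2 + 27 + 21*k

Need a pair with product 4·27 = 108 and sum 21: that's 9 and 12.
Split the middle term: 4*k^2 + 9*k + 12*k + 27 = k*(4*k + 9) + 3*(4*k + 9).

(4*k + 9)*(k + 3)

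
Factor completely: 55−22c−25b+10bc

Group as (10bc−25b) + (−22c+55) = 5b(2c−5) − 11(2c−5).
Both groups share the factor (2c−5).

(2c−5)(5b−11)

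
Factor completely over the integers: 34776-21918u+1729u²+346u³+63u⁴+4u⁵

Testing divisors of the constant over divisors of the leading coefficient, u = 9/4 is a root, so (4u-9) divides it; the quotient is u⁴+18u³+127u²+718u-3864.
Then u = -14 is a root, giving the factor (u+14) and quotient u³+4u²+71u-276.
Continuing, u = 3 is a root, so (u-3) divides it; the quotient is u²+7u+92.
The quadratic u²+7u+92 has discriminant -319 < 0 and is irreducible over ℤ.

(4u-9)(u+14)(u-3)(u²+7u+92)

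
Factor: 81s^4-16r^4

(3s-2r)(3s+2r)(9s^2+4r^2)

Write as (9s^2)² − (4r^2)², then factor 9s^2-4r^2 once more.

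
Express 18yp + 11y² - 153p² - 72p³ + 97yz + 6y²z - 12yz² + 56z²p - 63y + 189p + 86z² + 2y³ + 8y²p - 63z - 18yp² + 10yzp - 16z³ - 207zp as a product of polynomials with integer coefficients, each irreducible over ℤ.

Group: y(2y² + 10yz + 2yp - 7y + 8z² - 16zp - 7z - 24p² + 21p) + (-2z + 3p + 9)(2y² + 10yz + 2yp - 7y + 8z² - 16zp - 7z - 24p² + 21p); both groups contain (2y² + 10yz + 2yp - 7y + 8z² - 16zp - 7z - 24p² + 21p), so (y - 2z + 3p + 9) is a factor with cofactor 2y² + 10yz + 2yp - 7y + 8z² - 16zp - 7z - 24p² + 21p.
The cofactor groups again: 2y² + 10yz + 2yp - 7y + 8z² - 16zp - 7z - 24p² + 21p = 2y(y + z - 3p) + (8z + 8p - 7)(y + z - 3p); both groups contain (y + z - 3p), giving (2y + 8z + 8p - 7)(y + z - 3p).

(y + z - 3p)(y - 2z + 3p + 9)(2y + 8z + 8p - 7)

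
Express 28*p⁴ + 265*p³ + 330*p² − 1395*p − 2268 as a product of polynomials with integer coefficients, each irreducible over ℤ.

Trying the rational-root candidates, p = 9/4 is a root, so (4*p − 9) divides it; the quotient is 7*p³ + 82*p² + 267*p + 252.
Next, p = −12/7 is a root, so (7*p + 12) divides it; the quotient is p² + 10*p + 21.
The remaining quadratic factors as (p + 3)(p + 7).

(4*p − 9)*(7*p + 12)*(p + 3)*(p + 7)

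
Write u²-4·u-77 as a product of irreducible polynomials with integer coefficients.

(u+7)·(u-11)

Two integers with product -77 and sum -4 are 7 and -11.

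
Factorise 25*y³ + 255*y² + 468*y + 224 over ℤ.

(5*y + 4)*(5*y + 7)*(y + 8)

By the rational root theorem, y = -4/5 is a root, so (5*y + 4) is a factor; dividing leaves 5*y² + 47*y + 56.
The remaining quadratic factors as (y + 8)(5*y + 7).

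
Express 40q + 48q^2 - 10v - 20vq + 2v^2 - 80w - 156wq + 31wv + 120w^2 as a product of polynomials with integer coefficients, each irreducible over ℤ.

Group: 8w(15w + 2v - 12q - 10) + (v - 4q)(15w + 2v - 12q - 10); both groups contain (15w + 2v - 12q - 10).

(15w + 2v - 12q - 10)(8w + v - 4q)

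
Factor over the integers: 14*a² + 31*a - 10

(2*a + 5)*(7*a - 2)

Need a pair with product 14·(-10) = -140 and sum 31: that's 35 and -4.
Split the middle term: 14*a² + 35*a - 4*a - 10 = 7*a*(2*a + 5) - 2*(2*a + 5).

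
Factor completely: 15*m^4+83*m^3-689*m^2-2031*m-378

Testing divisors of the constant over divisors of the leading coefficient, m = -9 is a root, so (m+9) is a factor; dividing leaves 15*m^3-52*m^2-221*m-42.
Next, m = -7/3 is a root, so (3*m+7) divides it; the quotient is 5*m^2-29*m-6.
The remaining quadratic factors as (m-6)(5*m+1).

(3*m+7)*(5*m+1)*(m+9)*(m-6)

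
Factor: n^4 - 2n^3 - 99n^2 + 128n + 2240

By the rational root theorem, n = 7 is a root, so (n - 7) divides it; the quotient is n^3 + 5n^2 - 64n - 320.
Then n = -5 is a root, so (n + 5) is a factor; dividing leaves n^2 - 64.
The remaining quadratic factors as (n + 8)(n - 8).

(n + 5)(n + 8)(n - 7)(n - 8)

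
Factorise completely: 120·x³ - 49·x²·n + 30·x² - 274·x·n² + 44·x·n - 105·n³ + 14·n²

(8·x - 15·n + 2)·(15·x + 7·n)·(x + n)

Group: 15·x·(8·x² - 7·x·n + 2·x - 15·n² + 2·n) + 7·n·(8·x² - 7·x·n + 2·x - 15·n² + 2·n); both groups contain (8·x² - 7·x·n + 2·x - 15·n² + 2·n), so (15·x + 7·n) is a factor with cofactor 8·x² - 7·x·n + 2·x - 15·n² + 2·n.
The cofactor groups again: 8·x² - 7·x·n + 2·x - 15·n² + 2·n = x·(8·x - 15·n + 2) + n·(8·x - 15·n + 2); both groups contain (8·x - 15·n + 2), giving (x + n)·(8·x - 15·n + 2).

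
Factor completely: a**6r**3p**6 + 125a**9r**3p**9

Factor out a**6r**3p**6 first: what remains is 125a**3p**3 + 1.
Recognize a sum of cubes with the parts 5ap and 1.

a**6p**6r**3(5ap + 1)(25a**2p**2 - 5ap + 1)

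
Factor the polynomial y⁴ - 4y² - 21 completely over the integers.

(y² + 3)(y² - 7)

Substitute u = y² to get a quadratic in u, then factor.
y² + 3 is irreducible over ℤ (always positive, so no real roots).
y² - 7 is irreducible over ℤ (7 is not a perfect square).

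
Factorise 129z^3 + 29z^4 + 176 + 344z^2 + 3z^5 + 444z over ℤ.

(3z + 2)(z + 2)(z + 4)(z^2 + 3z + 11)

Trying the rational-root candidates, z = −2 is a root, giving the factor (z + 2) and quotient 3z^4 + 23z^3 + 83z^2 + 178z + 88.
Continuing, z = −2/3 is a root, so (3z + 2) divides it; the quotient is z^3 + 7z^2 + 23z + 44.
Then z = −4 is a root, so (z + 4) is a factor; dividing leaves z^2 + 3z + 11.
The quadratic z^2 + 3z + 11 has discriminant −35 < 0 and is irreducible over ℤ.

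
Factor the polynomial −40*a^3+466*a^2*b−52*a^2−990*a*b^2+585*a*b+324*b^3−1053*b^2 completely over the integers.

Group: 10*a*(−4*a^2+45*a*b−81*b^2) + (−4*b+13)*(−4*a^2+45*a*b−81*b^2); both groups contain (−4*a^2+45*a*b−81*b^2), so (10*a−4*b+13) is a factor with cofactor −4*a^2+45*a*b−81*b^2.
The cofactor groups again: −4*a^2+45*a*b−81*b^2 = −4*a*(a−9*b) + 9*b*(a−9*b); both groups contain (a−9*b), giving −(4*a−9*b)*(a−9*b).

−(10*a−4*b+13)*(4*a−9*b)*(a−9*b)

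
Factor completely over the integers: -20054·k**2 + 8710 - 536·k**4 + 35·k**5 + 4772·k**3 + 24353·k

By the rational root theorem, k = 13/5 is a root, giving the factor (5·k - 13) and quotient 7·k**4 - 89·k**3 + 723·k**2 - 2131·k - 670.
Next, k = -2/7 is a root, so (7·k + 2) is a factor; dividing leaves k**3 - 13·k**2 + 107·k - 335.
Next, k = 5 is a root, so (k - 5) divides it; the quotient is k**2 - 8·k + 67.
The quadratic k**2 - 8·k + 67 has discriminant -204 < 0 and is irreducible over ℤ.

(5·k - 13)·(7·k + 2)·(k - 5)·(k**2 - 8·k + 67)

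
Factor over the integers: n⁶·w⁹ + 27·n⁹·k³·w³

Factor out n⁶·w³ first: what remains is 27·n³·k³ + w⁶.
Recognize a sum of cubes with the parts 3·n·k and w².

n⁶·w³·(3·n·k + w²)·(9·n²·k² - 3·n·k·w² + w⁴)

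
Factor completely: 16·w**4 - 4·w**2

Every term has a factor of 4·w**2; factoring it out leaves 4·w**2 - 1.
Recognize a difference of squares with the parts 2·w and 1.

4·w**2·(2·w + 1)·(2·w - 1)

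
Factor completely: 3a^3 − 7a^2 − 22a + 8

(3a − 1)(a + 2)(a − 4)

Trying the rational-root candidates, a = 4 is a root, so (a − 4) is a factor; dividing leaves 3a^2 + 5a − 2.
The remaining quadratic factors as (a + 2)(3a − 1).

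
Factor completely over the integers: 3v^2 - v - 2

Need a pair with product 3·(-2) = -6 and sum -1: that's -3 and 2.
Split the middle term: 3v^2 - 3v + 2v - 2 = 3v(v - 1) + 2(v - 1).

(3v + 2)(v - 1)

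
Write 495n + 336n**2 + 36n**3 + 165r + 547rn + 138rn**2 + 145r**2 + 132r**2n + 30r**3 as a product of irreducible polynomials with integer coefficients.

(5r + 2n + 15)(r + 3n)(6r + 6n + 11)

Group: 5r(6r**2 + 24rn + 11r + 18n**2 + 33n) + (2n + 15)(6r**2 + 24rn + 11r + 18n**2 + 33n); both groups contain (6r**2 + 24rn + 11r + 18n**2 + 33n), so (5r + 2n + 15) is a factor with cofactor 6r**2 + 24rn + 11r + 18n**2 + 33n.
The cofactor groups again: 6r**2 + 24rn + 11r + 18n**2 + 33n = 6r(r + 3n) + (6n + 11)(r + 3n); both groups contain (r + 3n), giving (6r + 6n + 11)(r + 3n).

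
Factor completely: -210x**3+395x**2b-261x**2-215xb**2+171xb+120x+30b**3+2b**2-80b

Group: 3x(-70x**2+85xb-87x-15b**2-b+40) - 2b(-70x**2+85xb-87x-15b**2-b+40); both groups contain (-70x**2+85xb-87x-15b**2-b+40), so (3x-2b) is a factor with cofactor -70x**2+85xb-87x-15b**2-b+40.
The cofactor groups again: -70x**2+85xb-87x-15b**2-b+40 = -14x(5x-5b+8) + (3b+5)(5x-5b+8); both groups contain (5x-5b+8), giving -(14x-3b-5)(5x-5b+8).

-(3x-2b)(14x-3b-5)(5x-5b+8)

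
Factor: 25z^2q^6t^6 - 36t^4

t^4(5zq^3t + 6)(5zq^3t - 6)

Every term has a factor of t^4; factoring it out leaves 25z^2q^6t^2 - 36.
Recognize a difference of squares with the parts 5zq^3t and 6.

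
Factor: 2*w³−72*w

Pull out the common factor 2*w; w²−36 is a difference of squares.

2*w*(w+6)*(w−6)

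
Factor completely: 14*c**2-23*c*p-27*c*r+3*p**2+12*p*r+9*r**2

Group: 7*c*(2*c-3*p-3*r) + (-p-3*r)*(2*c-3*p-3*r); both groups contain (2*c-3*p-3*r).

(2*c-3*p-3*r)*(7*c-p-3*r)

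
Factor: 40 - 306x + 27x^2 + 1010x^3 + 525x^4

By the rational root theorem, x = 1/7 is a root, so (7x - 1) divides it; the quotient is 75x^3 + 155x^2 + 26x - 40.
Continuing, x = 2/5 is a root, so (5x - 2) is a factor; dividing leaves 15x^2 + 37x + 20.
The remaining quadratic factors as (5x + 4)(3x + 5).

(3x + 5)(5x + 4)(5x - 2)(7x - 1)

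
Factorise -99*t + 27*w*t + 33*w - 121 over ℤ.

(3*w - 11)*(9*t + 11)

Group as (27*w*t + 33*w) + (-99*t - 121) = 3*w*(9*t + 11) - 11*(9*t + 11).
Both groups share the factor (9*t + 11).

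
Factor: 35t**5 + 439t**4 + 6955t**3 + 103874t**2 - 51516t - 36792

Testing divisors of the constant over divisors of the leading coefficient, t = -14 is a root, giving the factor (t + 14) and quotient 35t**4 - 51t**3 + 7669t**2 - 3492t - 2628.
Continuing, t = 6/7 is a root, so (7t - 6) divides it; the quotient is 5t**3 - 3t**2 + 1093t + 438.
Then t = -2/5 is a root, so (5t + 2) is a factor; dividing leaves t**2 - t + 219.
The quadratic t**2 - t + 219 has discriminant -875 < 0 and is irreducible over ℤ.

(5t + 2)(7t - 6)(t + 14)(t**2 - t + 219)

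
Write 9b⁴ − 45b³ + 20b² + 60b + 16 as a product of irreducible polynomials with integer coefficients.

(3b + 1)(3b + 2)(b − 2)(b − 4)

By the rational root theorem, b = −2/3 is a root, giving the factor (3b + 2) and quotient 3b³ − 17b² + 18b + 8.
Then b = 4 is a root, giving the factor (b − 4) and quotient 3b² − 5b − 2.
The remaining quadratic factors as (3b + 1)(b − 2).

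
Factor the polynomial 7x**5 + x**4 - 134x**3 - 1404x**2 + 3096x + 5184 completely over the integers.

By the rational root theorem, x = 3 is a root, so (x - 3) is a factor; dividing leaves 7x**4 + 22x**3 - 68x**2 - 1608x - 1728.
Continuing, x = 6 is a root, giving the factor (x - 6) and quotient 7x**3 + 64x**2 + 316x + 288.
Next, x = -8/7 is a root, so (7x + 8) is a factor; dividing leaves x**2 + 8x + 36.
The quadratic x**2 + 8x + 36 has discriminant -80 < 0 and is irreducible over ℤ.

(7x + 8)(x - 3)(x - 6)(x**2 + 8x + 36)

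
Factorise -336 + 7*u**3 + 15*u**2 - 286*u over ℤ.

Among the possible rational roots, u = -7 is a root, so (u + 7) divides it; the quotient is 7*u**2 - 34*u - 48.
The remaining quadratic factors as (u - 6)(7*u + 8).

(7*u + 8)*(u + 7)*(u - 6)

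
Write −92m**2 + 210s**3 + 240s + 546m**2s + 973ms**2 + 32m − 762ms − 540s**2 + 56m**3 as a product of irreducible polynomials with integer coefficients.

(2m + 15s)(4m + s − 2)(7m + 14s − 8)

Group: 4m(14m**2 + 133ms − 16m + 210s**2 − 120s) + (s − 2)(14m**2 + 133ms − 16m + 210s**2 − 120s); both groups contain (14m**2 + 133ms − 16m + 210s**2 − 120s), so (4m + s − 2) is a factor with cofactor 14m**2 + 133ms − 16m + 210s**2 − 120s.
The cofactor groups again: 14m**2 + 133ms − 16m + 210s**2 − 120s = 2m(7m + 14s − 8) + 15s(7m + 14s − 8); both groups contain (7m + 14s − 8), giving (2m + 15s)(7m + 14s − 8).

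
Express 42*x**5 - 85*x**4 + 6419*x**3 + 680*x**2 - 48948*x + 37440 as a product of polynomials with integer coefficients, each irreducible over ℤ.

By the rational root theorem, x = -3 is a root, so (x + 3) is a factor; dividing leaves 42*x**4 - 211*x**3 + 7052*x**2 - 20476*x + 12480.
Next, x = 6/7 is a root, giving the factor (7*x - 6) and quotient 6*x**3 - 25*x**2 + 986*x - 2080.
Next, x = 13/6 is a root, giving the factor (6*x - 13) and quotient x**2 - 2*x + 160.
The quadratic x**2 - 2*x + 160 has discriminant -636 < 0 and is irreducible over ℤ.

(6*x - 13)*(7*x - 6)*(x + 3)*(x**2 - 2*x + 160)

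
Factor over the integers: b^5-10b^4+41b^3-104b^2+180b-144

(b-2)(b-3)(b-4)(b^2-b+6)

Trying the rational-root candidates, b = 3 is a root, so (b-3) divides it; the quotient is b^4-7b^3+20b^2-44b+48.
Continuing, b = 2 is a root, so (b-2) is a factor; dividing leaves b^3-5b^2+10b-24.
Then b = 4 is a root, giving the factor (b-4) and quotient b^2-b+6.
The quadratic b^2-b+6 has discriminant -23 < 0 and is irreducible over ℤ.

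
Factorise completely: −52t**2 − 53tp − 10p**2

−(13t + 10p)(4t + p)

Group: −4t(13t + 10p) − p(13t + 10p); both groups contain (13t + 10p).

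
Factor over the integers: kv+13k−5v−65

Group as (kv+13k) + (−5v−65) = k(v+13) − 5(v+13).
Both groups share the factor (v+13).

(k−5)(v+13)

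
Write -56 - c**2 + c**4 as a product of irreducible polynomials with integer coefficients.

(c**2 + 7)(c**2 - 8)

Substitute u = c**2 to get a quadratic in u, then factor.
c**2 - 8 is irreducible over ℤ (8 is not a perfect square).
c**2 + 7 is irreducible over ℤ (always positive, so no real roots).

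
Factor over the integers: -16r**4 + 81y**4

(3y - 2r)(3y + 2r)(9y**2 + 4r**2)

Write as (9y**2)² − (4r**2)², then factor 9y**2 - 4r**2 once more.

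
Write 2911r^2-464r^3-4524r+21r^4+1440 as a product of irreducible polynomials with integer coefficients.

Among the possible rational roots, r = 8 is a root, so (r-8) is a factor; dividing leaves 21r^3-296r^2+543r-180.
Then r = 12 is a root, so (r-12) divides it; the quotient is 21r^2-44r+15.
The remaining quadratic factors as (3r-5)(7r-3).

(3r-5)(7r-3)(r-12)(r-8)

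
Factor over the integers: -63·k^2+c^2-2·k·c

Group: -7·k·(9·k-c) - c·(9·k-c); both groups contain (9·k-c).

-(9·k-c)·(7·k+c)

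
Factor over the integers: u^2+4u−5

Two integers with product −5 and sum 4 are 5 and −1.

(u+5)(u−1)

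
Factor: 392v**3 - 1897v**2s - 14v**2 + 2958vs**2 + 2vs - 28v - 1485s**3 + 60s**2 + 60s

(7v - 11s - 2)(7v - 15s)(8v - 9s + 2)

Group: 7v(56v**2 - 151vs - 2v + 99s**2 - 4s - 4) - 15s(56v**2 - 151vs - 2v + 99s**2 - 4s - 4); both groups contain (56v**2 - 151vs - 2v + 99s**2 - 4s - 4), so (7v - 15s) is a factor with cofactor 56v**2 - 151vs - 2v + 99s**2 - 4s - 4.
The cofactor groups again: 56v**2 - 151vs - 2v + 99s**2 - 4s - 4 = 7v(8v - 9s + 2) + (-11s - 2)(8v - 9s + 2); both groups contain (8v - 9s + 2), giving (7v - 11s - 2)(8v - 9s + 2).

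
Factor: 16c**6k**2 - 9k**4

k**2(4c**3 + 3k)(4c**3 - 3k)

Every term has a factor of k**2; factoring it out leaves 16c**6 - 9k**2.
Recognize a difference of squares with the parts 4c**3 and 3k.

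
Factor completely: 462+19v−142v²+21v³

(3v−7)(7v+11)(v−6)

Among the possible rational roots, v = 6 is a root, giving the factor (v−6) and quotient 21v²−16v−77.
The remaining quadratic factors as (7v+11)(3v−7).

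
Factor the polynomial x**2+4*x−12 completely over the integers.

(x+6)*(x−2)

Two integers with product −12 and sum 4 are −2 and 6.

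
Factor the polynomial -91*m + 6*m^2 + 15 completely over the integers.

Need a pair with product 6·15 = 90 and sum -91: that's -90 and -1.
Split the middle term: 6*m^2 - 90*m - m + 15 = 6*m*(m - 15) - (m - 15).

(6*m - 1)*(m - 15)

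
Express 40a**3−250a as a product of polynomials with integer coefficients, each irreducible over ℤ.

10a(2a+5)(2a−5)

Every term has a factor of 10a. Then 4a**2−25 = (2a)² − (5)².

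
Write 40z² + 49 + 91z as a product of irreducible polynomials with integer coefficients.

Need a pair with product 40·49 = 1960 and sum 91: that's 56 and 35.
Split the middle term: 40z² + 56z + 35z + 49 = 8z(5z + 7) + 7(5z + 7).

(5z + 7)(8z + 7)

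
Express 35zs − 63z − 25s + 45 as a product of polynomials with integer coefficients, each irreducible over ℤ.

(5s − 9)(7z − 5)

Group as (35zs − 63z) + (−25s + 45) = 7z(5s − 9) − 5(5s − 9).
Both groups share the factor (5s − 9).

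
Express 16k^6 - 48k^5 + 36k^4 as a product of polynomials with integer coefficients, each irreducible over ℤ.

Factor out 4k^4 first: what remains is 4k^2 - 12k + 9.
Recognize a perfect-square trinomial with the parts 3 and 2k.

4k^4(2k - 3)^2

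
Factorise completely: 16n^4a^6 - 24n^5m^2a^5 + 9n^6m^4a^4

Factor out n^4a^4 first: what remains is 9n^2m^4 - 24nm^2a + 16a^2.
Recognize a perfect-square trinomial with the parts 3nm^2 and 4a.

a^4n^4(3nm^2 - 4a)^2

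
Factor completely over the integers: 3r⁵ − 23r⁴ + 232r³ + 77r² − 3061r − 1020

Among the possible rational roots, r = 4 is a root, so (r − 4) divides it; the quotient is 3r⁴ − 11r³ + 188r² + 829r + 255.
Then r = −3 is a root, giving the factor (r + 3) and quotient 3r³ − 20r² + 248r + 85.
Then r = −1/3 is a root, so (3r + 1) divides it; the quotient is r² − 7r + 85.
The quadratic r² − 7r + 85 has discriminant −291 < 0 and is irreducible over ℤ.

(3r + 1)(r + 3)(r − 4)(r² − 7r + 85)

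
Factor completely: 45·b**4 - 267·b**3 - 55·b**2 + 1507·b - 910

(3·b + 7)·(3·b - 2)·(5·b - 13)·(b - 5)

Among the possible rational roots, b = -7/3 is a root, giving the factor (3·b + 7) and quotient 15·b**3 - 124·b**2 + 271·b - 130.
Continuing, b = 5 is a root, giving the factor (b - 5) and quotient 15·b**2 - 49·b + 26.
The remaining quadratic factors as (3·b - 2)(5·b - 13).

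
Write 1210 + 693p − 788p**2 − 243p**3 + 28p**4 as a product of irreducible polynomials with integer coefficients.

(4p + 11)(7p − 10)(p + 1)(p − 11)

Among the possible rational roots, p = −1 is a root, so (p + 1) is a factor; dividing leaves 28p**3 − 271p**2 − 517p + 1210.
Next, p = 11 is a root, giving the factor (p − 11) and quotient 28p**2 + 37p − 110.
The remaining quadratic factors as (4p + 11)(7p − 10).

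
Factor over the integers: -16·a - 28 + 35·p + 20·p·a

Group as (20·p·a + 35·p) + (-16·a - 28) = 5·p·(4·a + 7) - 4·(4·a + 7).
Both groups share the factor (4·a + 7).

(4·a + 7)·(5·p - 4)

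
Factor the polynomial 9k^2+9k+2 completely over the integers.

(3k+1)(3k+2)

Need a pair with product 9·2 = 18 and sum 9: that's 3 and 6.
Split the middle term: 9k^2+3k + 6k+2 = 3k(3k+1) + 2(3k+1).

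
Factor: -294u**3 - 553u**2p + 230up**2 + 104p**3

-(7u - 4p)(6u + 13p)(7u + 2p)

Group: 7u(-42u**2 - 67up + 52p**2) + 2p(-42u**2 - 67up + 52p**2); both groups contain (-42u**2 - 67up + 52p**2), so (7u + 2p) is a factor with cofactor -42u**2 - 67up + 52p**2.
The cofactor groups again: -42u**2 - 67up + 52p**2 = -6u(7u - 4p) - 13p(7u - 4p); both groups contain (7u - 4p), giving -(6u + 13p)(7u - 4p).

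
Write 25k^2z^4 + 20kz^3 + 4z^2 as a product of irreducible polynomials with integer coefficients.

Pull out the common factor z^2, leaving 25k^2z^2 + 20kz + 4.
Recognize a perfect-square trinomial with the parts 2 and 5kz.

z^2(5kz + 2)^2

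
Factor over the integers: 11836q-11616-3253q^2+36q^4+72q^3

(2q-11)(3q-8)(6q-11)(q+12)

Trying the rational-root candidates, q = 8/3 is a root, giving the factor (3q-8) and quotient 12q^3+56q^2-935q+1452.
Next, q = 11/6 is a root, so (6q-11) divides it; the quotient is 2q^2+13q-132.
The remaining quadratic factors as (q+12)(2q-11).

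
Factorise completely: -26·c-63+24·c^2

Need a pair with product 24·(-63) = -1512 and sum -26: that's 28 and -54.
Split the middle term: 24·c^2+28·c - 54·c-63 = 4·c·(6·c+7) - 9·(6·c+7).

(4·c-9)·(6·c+7)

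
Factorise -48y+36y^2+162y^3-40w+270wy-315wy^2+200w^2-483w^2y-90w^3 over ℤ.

-(2w+9y-4)(5w+6y)(9w-3y-2)

Group: 5w(-18w^2-75wy+40w+27y^2+6y-8) + 6y(-18w^2-75wy+40w+27y^2+6y-8); both groups contain (-18w^2-75wy+40w+27y^2+6y-8), so (5w+6y) is a factor with cofactor -18w^2-75wy+40w+27y^2+6y-8.
The cofactor groups again: -18w^2-75wy+40w+27y^2+6y-8 = -2w(9w-3y-2) + (-9y+4)(9w-3y-2); both groups contain (9w-3y-2), giving -(2w+9y-4)(9w-3y-2).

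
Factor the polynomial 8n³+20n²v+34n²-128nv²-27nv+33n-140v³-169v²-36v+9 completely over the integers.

(2n-7v+1)(4n+4v+3)(n+5v+3)

Group: n(8n²-20nv+10n-28v²-17v+3) + (5v+3)(8n²-20nv+10n-28v²-17v+3); both groups contain (8n²-20nv+10n-28v²-17v+3), so (n+5v+3) is a factor with cofactor 8n²-20nv+10n-28v²-17v+3.
The cofactor groups again: 8n²-20nv+10n-28v²-17v+3 = 2n(4n+4v+3) + (-7v+1)(4n+4v+3); both groups contain (4n+4v+3), giving (2n-7v+1)(4n+4v+3).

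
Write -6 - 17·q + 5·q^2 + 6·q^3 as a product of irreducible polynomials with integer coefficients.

(2·q - 3)·(3·q + 1)·(q + 2)

Among the possible rational roots, q = -2 is a root, so (q + 2) is a factor; dividing leaves 6·q^2 - 7·q - 3.
The remaining quadratic factors as (2·q - 3)(3·q + 1).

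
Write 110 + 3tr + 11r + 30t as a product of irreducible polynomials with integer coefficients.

Group as (3tr + 30t) + (11r + 110) = 3t(r + 10) + 11(r + 10).
Both groups share the factor (r + 10).

(3t + 11)(r + 10)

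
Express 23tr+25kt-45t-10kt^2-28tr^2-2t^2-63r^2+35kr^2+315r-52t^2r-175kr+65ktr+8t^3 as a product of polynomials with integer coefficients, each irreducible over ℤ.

Group: t(-10kt-5kr+25k+8t^2+4tr-2t+9r-45) - 7r(-10kt-5kr+25k+8t^2+4tr-2t+9r-45); both groups contain (-10kt-5kr+25k+8t^2+4tr-2t+9r-45), so (t-7r) is a factor with cofactor -10kt-5kr+25k+8t^2+4tr-2t+9r-45.
The cofactor groups again: -10kt-5kr+25k+8t^2+4tr-2t+9r-45 = -5k(2t+r-5) + (4t+9)(2t+r-5); both groups contain (2t+r-5), giving -(5k-4t-9)(2t+r-5).

-(t-7r)(5k-4t-9)(2t+r-5)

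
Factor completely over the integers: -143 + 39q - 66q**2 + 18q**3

(3q - 11)(6q**2 + 13)

Group as (18q**3 + 39q) + (-66q**2 - 143) = 3q(6q**2 + 13) - 11(6q**2 + 13).
Both groups share the factor (6q**2 + 13).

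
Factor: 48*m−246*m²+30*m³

Pull out the common factor 6*m, then factor the remaining trinomial.

6*m*(5*m−1)*(m−8)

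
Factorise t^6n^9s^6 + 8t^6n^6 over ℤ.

Every term has a factor of t^6n^6; factoring it out leaves n^3s^6 + 8.
Recognize a sum of cubes with the parts 2 and ns^2.

n^6t^6(ns^2 + 2)(n^2s^4 - 2ns^2 + 4)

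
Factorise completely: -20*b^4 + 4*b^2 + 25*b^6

Every term has a factor of b^2; factoring it out leaves 25*b^4 - 20*b^2 + 4.
Recognize a perfect-square trinomial with the parts 2 and 5*b^2.

b^2*(5*b^2 - 2)^2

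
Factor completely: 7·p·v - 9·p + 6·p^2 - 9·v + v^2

(6·p + v - 9)·(p + v)

Group: 6·p·(p + v) + (v - 9)·(p + v); both groups contain (p + v).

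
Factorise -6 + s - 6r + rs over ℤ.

(r + 1)(s - 6)

Group as (rs - 6r) + (s - 6) = r(s - 6) + (s - 6).
Both groups share the factor (s - 6).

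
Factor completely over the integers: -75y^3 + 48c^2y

Every term has a factor of 3y. Then 16c^2 - 25y^2 = (4c)² − (5y)².

3y(4c + 5y)(4c - 5y)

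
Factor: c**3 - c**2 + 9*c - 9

Group as (c**3 + 9*c) + (-c**2 - 9) = c*(c**2 + 9) - (c**2 + 9).
Both groups share the factor (c**2 + 9).

(c - 1)*(c**2 + 9)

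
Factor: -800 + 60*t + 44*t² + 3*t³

Among the possible rational roots, t = 10/3 is a root, giving the factor (3*t - 10) and quotient t² + 18*t + 80.
The remaining quadratic factors as (t + 10)(t + 8).

(3*t - 10)*(t + 10)*(t + 8)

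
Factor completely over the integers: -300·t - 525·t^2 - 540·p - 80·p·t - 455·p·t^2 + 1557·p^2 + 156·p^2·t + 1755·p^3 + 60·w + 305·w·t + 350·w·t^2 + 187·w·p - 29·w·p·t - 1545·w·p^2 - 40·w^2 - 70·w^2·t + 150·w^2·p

(10·w - 13·p - 15)·(w - 9·p - 5·t)·(15·p - 7·t - 4)

Group: w·(150·w·p - 70·w·t - 40·w - 195·p^2 + 91·p·t - 173·p + 105·t + 60) + (-9·p - 5·t)·(150·w·p - 70·w·t - 40·w - 195·p^2 + 91·p·t - 173·p + 105·t + 60); both groups contain (150·w·p - 70·w·t - 40·w - 195·p^2 + 91·p·t - 173·p + 105·t + 60), so (w - 9·p - 5·t) is a factor with cofactor 150·w·p - 70·w·t - 40·w - 195·p^2 + 91·p·t - 173·p + 105·t + 60.
The cofactor groups again: 150·w·p - 70·w·t - 40·w - 195·p^2 + 91·p·t - 173·p + 105·t + 60 = 15·p·(10·w - 13·p - 15) + (-7·t - 4)·(10·w - 13·p - 15); both groups contain (10·w - 13·p - 15), giving (15·p - 7·t - 4)·(10·w - 13·p - 15).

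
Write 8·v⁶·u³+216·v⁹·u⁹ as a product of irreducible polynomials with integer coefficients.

Pull out the common factor 8·v⁶·u³, leaving 27·v³·u⁶+1.
Recognize a sum of cubes with the parts 3·v·u² and 1.

8·u³·v⁶·(3·v·u²+1)·(9·v²·u⁴-3·v·u²+1)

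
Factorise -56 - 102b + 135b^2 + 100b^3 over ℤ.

Among the possible rational roots, b = -2/5 is a root, so (5b + 2) divides it; the quotient is 20b^2 + 19b - 28.
The remaining quadratic factors as (5b - 4)(4b + 7).

(4b + 7)(5b + 2)(5b - 4)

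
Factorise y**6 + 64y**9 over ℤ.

y**6(4y + 1)(16y**2 - 4y + 1)

Pull out the common factor y**6, leaving 64y**3 + 1.
Recognize a sum of cubes with the parts 4y and 1.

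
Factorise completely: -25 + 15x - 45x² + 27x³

(3x - 5)(9x² + 5)

Group as (27x³ + 15x) + (-45x² - 25) = 3x(9x² + 5) - 5(9x² + 5).
Both groups share the factor (9x² + 5).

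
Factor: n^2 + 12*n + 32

Two integers with product 32 and sum 12 are 4 and 8.

(n + 4)*(n + 8)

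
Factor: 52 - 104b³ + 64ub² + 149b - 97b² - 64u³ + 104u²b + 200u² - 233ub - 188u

-(8u - 13b - 4)(8u - 8b - 13)(u + b - 1)

Group: 8u(-8u² + 5ub + 12u + 13b² - 9b - 4) + (-8b - 13)(-8u² + 5ub + 12u + 13b² - 9b - 4); both groups contain (-8u² + 5ub + 12u + 13b² - 9b - 4), so (8u - 8b - 13) is a factor with cofactor -8u² + 5ub + 12u + 13b² - 9b - 4.
The cofactor groups again: -8u² + 5ub + 12u + 13b² - 9b - 4 = -u(8u - 13b - 4) + (-b + 1)(8u - 13b - 4); both groups contain (8u - 13b - 4), giving -(u + b - 1)(8u - 13b - 4).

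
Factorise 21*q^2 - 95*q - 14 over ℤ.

Need a pair with product 21·(-14) = -294 and sum -95: that's -98 and 3.
Split the middle term: 21*q^2 - 98*q + 3*q - 14 = 7*q*(3*q - 14) + (3*q - 14).

(3*q - 14)*(7*q + 1)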